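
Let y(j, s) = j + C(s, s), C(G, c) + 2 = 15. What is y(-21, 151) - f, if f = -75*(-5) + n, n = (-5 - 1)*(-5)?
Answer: -413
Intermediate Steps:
n = 30 (n = -6*(-5) = 30)
C(G, c) = 13 (C(G, c) = -2 + 15 = 13)
y(j, s) = 13 + j (y(j, s) = j + 13 = 13 + j)
f = 405 (f = -75*(-5) + 30 = 375 + 30 = 405)
y(-21, 151) - f = (13 - 21) - 1*405 = -8 - 405 = -413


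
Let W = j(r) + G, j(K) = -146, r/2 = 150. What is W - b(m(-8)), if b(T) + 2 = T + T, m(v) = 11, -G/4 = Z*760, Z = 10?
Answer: -30566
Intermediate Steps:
G = -30400 (G = -40*760 = -4*7600 = -30400)
r = 300 (r = 2*150 = 300)
W = -30546 (W = -146 - 30400 = -30546)
b(T) = -2 + 2*T (b(T) = -2 + (T + T) = -2 + 2*T)
W - b(m(-8)) = -30546 - (-2 + 2*11) = -30546 - (-2 + 22) = -30546 - 1*20 = -30546 - 20 = -30566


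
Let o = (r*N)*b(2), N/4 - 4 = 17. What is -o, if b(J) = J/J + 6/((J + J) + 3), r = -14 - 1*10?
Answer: 3744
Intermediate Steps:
N = 84 (N = 16 + 4*17 = 16 + 68 = 84)
r = -24 (r = -14 - 10 = -24)
b(J) = 1 + 6/(3 + 2*J) (b(J) = 1 + 6/(2*J + 3) = 1 + 6/(3 + 2*J))
o = -3744 (o = (-24*84)*((9 + 2*2)/(3 + 2*2)) = -2016*(9 + 4)/(3 + 4) = -2016*13/7 = -3744)
-o = -1*(-3744) = 3744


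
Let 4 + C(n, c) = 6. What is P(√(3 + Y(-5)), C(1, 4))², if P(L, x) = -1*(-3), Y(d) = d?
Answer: 9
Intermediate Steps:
C(n, c) = 2 (C(n, c) = -4 + 6 = 2)
P(L, x) = 3
P(√(3 + Y(-5)), C(1, 4))² = 3² = 9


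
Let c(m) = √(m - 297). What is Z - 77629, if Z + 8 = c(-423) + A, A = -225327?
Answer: -302964 + 12*I*√5 ≈ -3.0296e+5 + 26.833*I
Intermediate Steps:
c(m) = √(-297 + m)
Z = -225335 + 12*I*√5 (Z = -8 + (√(-297 - 423) - 225327) = -8 + (√(-720) - 225327) = -8 + (12*I*√5 - 225327) = -8 + (-225327 + 12*I*√5) = -225335 + 12*I*√5 ≈ -2.2534e+5 + 26.833*I)
Z - 77629 = (-225335 + 12*I*√5) - 77629 = -302964 + 12*I*√5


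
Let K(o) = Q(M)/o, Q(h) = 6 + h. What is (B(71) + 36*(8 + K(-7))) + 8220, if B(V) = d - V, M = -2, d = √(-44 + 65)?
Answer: 58915/7 + √21 ≈ 8421.0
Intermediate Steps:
d = √21 ≈ 4.5826
K(o) = 4/o (K(o) = (6 - 2)/o = 4/o)
B(V) = √21 - V
(B(71) + 36*(8 + K(-7))) + 8220 = ((√21 - 1*71) + 36*(8 + 4/(-7))) + 8220 = ((√21 - 71) + 36*(8 + 4*(-⅐))) + 8220 = ((-71 + √21) + 36*(8 - 4/7)) + 8220 = ((-71 + √21) + 36*(52/7)) + 8220 = ((-71 + √21) + 1872/7) + 8220 = (1375/7 + √21) + 8220 = 58915/7 + √21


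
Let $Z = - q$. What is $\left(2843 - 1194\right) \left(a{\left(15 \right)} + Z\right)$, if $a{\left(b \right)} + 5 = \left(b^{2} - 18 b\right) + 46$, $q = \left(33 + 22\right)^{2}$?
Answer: $-4994821$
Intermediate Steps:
$q = 3025$ ($q = 55^{2} = 3025$)
$Z = -3025$ ($Z = \left(-1\right) 3025 = -3025$)
$a{\left(b \right)} = 41 + b^{2} - 18 b$ ($a{\left(b \right)} = -5 + \left(\left(b^{2} - 18 b\right) + 46\right) = -5 + \left(46 + b^{2} - 18 b\right) = 41 + b^{2} - 18 b$)
$\left(2843 - 1194\right) \left(a{\left(15 \right)} + Z\right) = \left(2843 - 1194\right) \left(\left(41 + 15^{2} - 270\right) - 3025\right) = 1649 \left(\left(41 + 225 - 270\right) - 3025\right) = 1649 \left(-4 - 3025\right) = 1649 \left(-3029\right) = -4994821$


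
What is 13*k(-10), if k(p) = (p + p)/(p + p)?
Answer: 13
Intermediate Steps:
k(p) = 1 (k(p) = (2*p)/((2*p)) = (2*p)*(1/(2*p)) = 1)
13*k(-10) = 13*1 = 13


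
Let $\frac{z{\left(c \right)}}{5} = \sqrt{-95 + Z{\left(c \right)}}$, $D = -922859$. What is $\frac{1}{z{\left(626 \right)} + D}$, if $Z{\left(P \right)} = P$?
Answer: $- \frac{922859}{851668720606} - \frac{15 \sqrt{59}}{851668720606} \approx -1.0837 \cdot 10^{-6}$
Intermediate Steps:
$z{\left(c \right)} = 5 \sqrt{-95 + c}$
$\frac{1}{z{\left(626 \right)} + D} = \frac{1}{5 \sqrt{-95 + 626} - 922859} = \frac{1}{5 \sqrt{531} - 922859} = \frac{1}{5 \cdot 3 \sqrt{59} - 922859} = \frac{1}{15 \sqrt{59} - 922859} = \frac{1}{-922859 + 15 \sqrt{59}}$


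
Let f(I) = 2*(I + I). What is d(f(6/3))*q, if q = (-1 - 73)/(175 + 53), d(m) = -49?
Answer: 1813/114 ≈ 15.904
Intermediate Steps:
f(I) = 4*I (f(I) = 2*(2*I) = 4*I)
q = -37/114 (q = -74/228 = -74*1/228 = -37/114 ≈ -0.32456)
d(f(6/3))*q = -49*(-37/114) = 1813/114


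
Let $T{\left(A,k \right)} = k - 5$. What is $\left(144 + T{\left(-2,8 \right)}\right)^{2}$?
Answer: $21609$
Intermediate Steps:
$T{\left(A,k \right)} = -5 + k$ ($T{\left(A,k \right)} = k - 5 = -5 + k$)
$\left(144 + T{\left(-2,8 \right)}\right)^{2} = \left(144 + \left(-5 + 8\right)\right)^{2} = \left(144 + 3\right)^{2} = 147^{2} = 21609$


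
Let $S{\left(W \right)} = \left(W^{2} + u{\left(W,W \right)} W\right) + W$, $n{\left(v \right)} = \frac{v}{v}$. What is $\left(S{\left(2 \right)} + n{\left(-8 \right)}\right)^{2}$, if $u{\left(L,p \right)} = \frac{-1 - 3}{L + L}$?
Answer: $25$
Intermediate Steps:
$n{\left(v \right)} = 1$
$u{\left(L,p \right)} = - \frac{2}{L}$ ($u{\left(L,p \right)} = - \frac{4}{2 L} = - 4 \frac{1}{2 L} = - \frac{2}{L}$)
$S{\left(W \right)} = -2 + W + W^{2}$ ($S{\left(W \right)} = \left(W^{2} + - \frac{2}{W} W\right) + W = \left(W^{2} - 2\right) + W = \left(-2 + W^{2}\right) + W = -2 + W + W^{2}$)
$\left(S{\left(2 \right)} + n{\left(-8 \right)}\right)^{2} = \left(\left(-2 + 2 \left(1 + 2\right)\right) + 1\right)^{2} = \left(\left(-2 + 2 \cdot 3\right) + 1\right)^{2} = \left(\left(-2 + 6\right) + 1\right)^{2} = \left(4 + 1\right)^{2} = 5^{2} = 25$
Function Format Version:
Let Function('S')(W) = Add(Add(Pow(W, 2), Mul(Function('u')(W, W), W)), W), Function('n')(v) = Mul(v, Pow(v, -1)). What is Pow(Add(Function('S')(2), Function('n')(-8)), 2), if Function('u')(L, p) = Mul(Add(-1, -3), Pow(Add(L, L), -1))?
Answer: 25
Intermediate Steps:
Function('n')(v) = 1
Function('u')(L, p) = Mul(-2, Pow(L, -1)) (Function('u')(L, p) = Mul(-4, Pow(Mul(2, L), -1)) = Mul(-4, Mul(Rational(1, 2), Pow(L, -1))) = Mul(-2, Pow(L, -1)))
Function('S')(W) = Add(-2, W, Pow(W, 2)) (Function('S')(W) = Add(Add(Pow(W, 2), Mul(Mul(-2, Pow(W, -1)), W)), W) = Add(Add(Pow(W, 2), -2), W) = Add(Add(-2, Pow(W, 2)), W) = Add(-2, W, Pow(W, 2)))
Pow(Add(Function('S')(2), Function('n')(-8)), 2) = Pow(Add(Add(-2, Mul(2, Add(1, 2))), 1), 2) = Pow(Add(Add(-2, Mul(2, 3)), 1), 2) = Pow(Add(Add(-2, 6), 1), 2) = Pow(Add(4, 1), 2) = Pow(5, 2) = 25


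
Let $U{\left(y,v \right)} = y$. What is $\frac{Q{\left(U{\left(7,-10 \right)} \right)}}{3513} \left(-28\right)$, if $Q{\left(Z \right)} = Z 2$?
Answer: $- \frac{392}{3513} \approx -0.11159$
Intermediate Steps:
$Q{\left(Z \right)} = 2 Z$
$\frac{Q{\left(U{\left(7,-10 \right)} \right)}}{3513} \left(-28\right) = \frac{2 \cdot 7}{3513} \left(-28\right) = 14 \cdot \frac{1}{3513} \left(-28\right) = \frac{14}{3513} \left(-28\right) = - \frac{392}{3513}$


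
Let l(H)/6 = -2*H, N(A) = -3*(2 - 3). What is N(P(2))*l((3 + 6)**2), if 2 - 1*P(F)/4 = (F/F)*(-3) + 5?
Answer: -2916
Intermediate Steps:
P(F) = 0 (P(F) = 8 - 4*((F/F)*(-3) + 5) = 8 - 4*(1*(-3) + 5) = 8 - 4*(-3 + 5) = 8 - 4*2 = 8 - 8 = 0)
N(A) = 3 (N(A) = -3*(-1) = 3)
l(H) = -12*H (l(H) = 6*(-2*H) = -12*H)
N(P(2))*l((3 + 6)**2) = 3*(-12*(3 + 6)**2) = 3*(-12*9**2) = 3*(-12*81) = 3*(-972) = -2916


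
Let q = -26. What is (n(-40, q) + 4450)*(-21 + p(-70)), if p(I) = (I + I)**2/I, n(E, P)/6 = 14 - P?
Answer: -1411690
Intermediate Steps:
n(E, P) = 84 - 6*P (n(E, P) = 6*(14 - P) = 84 - 6*P)
p(I) = 4*I (p(I) = (2*I)**2/I = (4*I**2)/I = 4*I)
(n(-40, q) + 4450)*(-21 + p(-70)) = ((84 - 6*(-26)) + 4450)*(-21 + 4*(-70)) = ((84 + 156) + 4450)*(-21 - 280) = (240 + 4450)*(-301) = 4690*(-301) = -1411690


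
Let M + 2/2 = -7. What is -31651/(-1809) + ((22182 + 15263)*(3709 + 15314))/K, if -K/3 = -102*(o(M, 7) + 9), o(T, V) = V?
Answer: 8423104787/57888 ≈ 1.4551e+5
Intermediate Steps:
M = -8 (M = -1 - 7 = -8)
K = 4896 (K = -(-306)*(7 + 9) = -(-306)*16 = -3*(-1632) = 4896)
-31651/(-1809) + ((22182 + 15263)*(3709 + 15314))/K = -31651/(-1809) + ((22182 + 15263)*(3709 + 15314))/4896 = -31651*(-1/1809) + (37445*19023)*(1/4896) = 31651/1809 + 712316235*(1/4896) = 31651/1809 + 13966985/96 = 8423104787/57888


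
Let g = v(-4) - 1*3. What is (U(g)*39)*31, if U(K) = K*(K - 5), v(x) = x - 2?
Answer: 152334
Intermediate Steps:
v(x) = -2 + x
g = -9 (g = (-2 - 4) - 1*3 = -6 - 3 = -9)
U(K) = K*(-5 + K)
(U(g)*39)*31 = (-9*(-5 - 9)*39)*31 = (-9*(-14)*39)*31 = (126*39)*31 = 4914*31 = 152334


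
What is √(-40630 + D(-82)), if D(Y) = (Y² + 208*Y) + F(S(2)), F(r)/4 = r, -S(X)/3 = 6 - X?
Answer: I*√51010 ≈ 225.85*I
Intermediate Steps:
S(X) = -18 + 3*X (S(X) = -3*(6 - X) = -18 + 3*X)
F(r) = 4*r
D(Y) = -48 + Y² + 208*Y (D(Y) = (Y² + 208*Y) + 4*(-18 + 3*2) = (Y² + 208*Y) + 4*(-18 + 6) = (Y² + 208*Y) + 4*(-12) = (Y² + 208*Y) - 48 = -48 + Y² + 208*Y)
√(-40630 + D(-82)) = √(-40630 + (-48 + (-82)² + 208*(-82))) = √(-40630 + (-48 + 6724 - 17056)) = √(-40630 - 10380) = √(-51010) = I*√51010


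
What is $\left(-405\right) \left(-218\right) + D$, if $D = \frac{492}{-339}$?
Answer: $\frac{9976606}{113} \approx 88289.0$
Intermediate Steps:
$D = - \frac{164}{113}$ ($D = 492 \left(- \frac{1}{339}\right) = - \frac{164}{113} \approx -1.4513$)
$\left(-405\right) \left(-218\right) + D = \left(-405\right) \left(-218\right) - \frac{164}{113} = 88290 - \frac{164}{113} = \frac{9976606}{113}$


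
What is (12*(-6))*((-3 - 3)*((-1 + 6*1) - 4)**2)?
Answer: 432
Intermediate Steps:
(12*(-6))*((-3 - 3)*((-1 + 6*1) - 4)**2) = -(-432)*((-1 + 6) - 4)**2 = -(-432)*(5 - 4)**2 = -(-432)*1**2 = -(-432) = -72*(-6) = 432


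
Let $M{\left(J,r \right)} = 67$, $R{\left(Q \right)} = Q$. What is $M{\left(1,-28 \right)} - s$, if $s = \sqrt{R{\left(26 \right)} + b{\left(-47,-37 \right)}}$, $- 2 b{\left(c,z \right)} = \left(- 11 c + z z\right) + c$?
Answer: $67 - \frac{i \sqrt{3574}}{2} \approx 67.0 - 29.891 i$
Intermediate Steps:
$b{\left(c,z \right)} = 5 c - \frac{z^{2}}{2}$ ($b{\left(c,z \right)} = - \frac{\left(- 11 c + z z\right) + c}{2} = - \frac{\left(- 11 c + z^{2}\right) + c}{2} = - \frac{\left(z^{2} - 11 c\right) + c}{2} = - \frac{z^{2} - 10 c}{2} = 5 c - \frac{z^{2}}{2}$)
$s = \frac{i \sqrt{3574}}{2}$ ($s = \sqrt{26 + \left(5 \left(-47\right) - \frac{\left(-37\right)^{2}}{2}\right)} = \sqrt{26 - \frac{1839}{2}} = \sqrt{- \frac{1787}{2}} = \frac{i \sqrt{3574}}{2} \approx 29.891 i$)
$M{\left(1,-28 \right)} - s = 67 - \frac{i \sqrt{3574}}{2}$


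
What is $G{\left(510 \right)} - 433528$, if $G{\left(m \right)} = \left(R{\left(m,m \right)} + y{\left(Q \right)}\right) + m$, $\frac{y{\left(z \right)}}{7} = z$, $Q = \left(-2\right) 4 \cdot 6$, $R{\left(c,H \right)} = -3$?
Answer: $-433357$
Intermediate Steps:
$Q = -48$ ($Q = \left(-8\right) 6 = -48$)
$y{\left(z \right)} = 7 z$
$G{\left(m \right)} = -339 + m$ ($G{\left(m \right)} = \left(-3 + 7 \left(-48\right)\right) + m = \left(-3 - 336\right) + m = -339 + m$)
$G{\left(510 \right)} - 433528 = \left(-339 + 510\right) - 433528 = 171 - 433528 = -433357$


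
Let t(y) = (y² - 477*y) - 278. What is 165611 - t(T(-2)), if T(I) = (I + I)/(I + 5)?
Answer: 1487261/9 ≈ 1.6525e+5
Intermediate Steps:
T(I) = 2*I/(5 + I) (T(I) = (2*I)/(5 + I) = 2*I/(5 + I))
t(y) = -278 + y² - 477*y
165611 - t(T(-2)) = 165611 - (-278 + (2*(-2)/(5 - 2))² - 954*(-2)/(5 - 2)) = 165611 - (-278 + (2*(-2)/3)² - 954*(-2)/3) = 165611 - (-278 + (2*(-2)*(⅓))² - 954*(-2)/3) = 165611 - (-278 + (-4/3)² - 477*(-4/3)) = 165611 - (-278 + 16/9 + 636) = 165611 - 1*3238/9 = 165611 - 3238/9 = 1487261/9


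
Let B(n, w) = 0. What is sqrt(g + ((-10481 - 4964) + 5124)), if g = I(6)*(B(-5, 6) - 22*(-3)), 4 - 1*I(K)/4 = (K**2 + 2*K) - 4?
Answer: I*sqrt(20881) ≈ 144.5*I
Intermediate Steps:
I(K) = 32 - 8*K - 4*K**2 (I(K) = 16 - 4*((K**2 + 2*K) - 4) = 16 - 4*(-4 + K**2 + 2*K) = 16 + (16 - 8*K - 4*K**2) = 32 - 8*K - 4*K**2)
g = -10560 (g = (32 - 8*6 - 4*6**2)*(0 - 22*(-3)) = (32 - 48 - 4*36)*(0 + 66) = (32 - 48 - 144)*66 = -160*66 = -10560)
sqrt(g + ((-10481 - 4964) + 5124)) = sqrt(-10560 + ((-10481 - 4964) + 5124)) = sqrt(-10560 + (-15445 + 5124)) = sqrt(-10560 - 10321) = sqrt(-20881) = I*sqrt(20881)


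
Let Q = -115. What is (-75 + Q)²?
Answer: 36100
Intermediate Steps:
(-75 + Q)² = (-75 - 115)² = (-190)² = 36100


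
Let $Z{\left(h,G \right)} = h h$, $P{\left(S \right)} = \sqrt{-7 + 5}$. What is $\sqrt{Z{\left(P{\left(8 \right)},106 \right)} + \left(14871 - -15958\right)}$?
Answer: $\sqrt{30827} \approx 175.58$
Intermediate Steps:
$P{\left(S \right)} = i \sqrt{2}$ ($P{\left(S \right)} = \sqrt{-2} = i \sqrt{2}$)
$Z{\left(h,G \right)} = h^{2}$
$\sqrt{Z{\left(P{\left(8 \right)},106 \right)} + \left(14871 - -15958\right)} = \sqrt{\left(i \sqrt{2}\right)^{2} + \left(14871 - -15958\right)} = \sqrt{-2 + \left(14871 + 15958\right)} = \sqrt{-2 + 30829} = \sqrt{30827}$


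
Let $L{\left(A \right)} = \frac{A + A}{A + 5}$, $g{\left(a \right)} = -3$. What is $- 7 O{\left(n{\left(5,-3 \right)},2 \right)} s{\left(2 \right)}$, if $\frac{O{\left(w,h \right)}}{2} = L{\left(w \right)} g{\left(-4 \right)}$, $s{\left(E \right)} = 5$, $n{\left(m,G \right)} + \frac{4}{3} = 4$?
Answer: $\frac{3360}{23} \approx 146.09$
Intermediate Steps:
$n{\left(m,G \right)} = \frac{8}{3}$ ($n{\left(m,G \right)} = - \frac{4}{3} + 4 = \frac{8}{3}$)
$L{\left(A \right)} = \frac{2 A}{5 + A}$
$O{\left(w,h \right)} = - \frac{12 w}{5 + w}$ ($O{\left(w,h \right)} = 2 \frac{2 w}{5 + w} \left(-3\right) = 2 \left(- \frac{6 w}{5 + w}\right) = - \frac{12 w}{5 + w}$)
$- 7 O{\left(n{\left(5,-3 \right)},2 \right)} s{\left(2 \right)} = - 7 \left(\left(-12\right) \frac{8}{3} \frac{1}{5 + \frac{8}{3}}\right) 5 = - 7 \left(\left(-12\right) \frac{8}{3} \frac{1}{\frac{23}{3}}\right) 5 = - 7 \left(\left(-12\right) \frac{8}{3} \cdot \frac{3}{23}\right) 5 = \left(-7\right) \left(- \frac{96}{23}\right) 5 = \frac{672}{23} \cdot 5 = \frac{3360}{23}$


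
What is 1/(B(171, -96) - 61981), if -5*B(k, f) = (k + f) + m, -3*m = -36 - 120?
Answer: -5/310032 ≈ -1.6127e-5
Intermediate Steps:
m = 52 (m = -(-36 - 120)/3 = -⅓*(-156) = 52)
B(k, f) = -52/5 - f/5 - k/5 (B(k, f) = -((k + f) + 52)/5 = -((f + k) + 52)/5 = -(52 + f + k)/5 = -52/5 - f/5 - k/5)
1/(B(171, -96) - 61981) = 1/((-52/5 - ⅕*(-96) - ⅕*171) - 61981) = 1/((-52/5 + 96/5 - 171/5) - 61981) = 1/(-127/5 - 61981) = 1/(-310032/5) = -5/310032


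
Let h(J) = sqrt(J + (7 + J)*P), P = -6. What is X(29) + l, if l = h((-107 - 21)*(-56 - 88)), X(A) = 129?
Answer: 129 + 11*I*sqrt(762) ≈ 129.0 + 303.65*I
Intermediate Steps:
h(J) = sqrt(-42 - 5*J) (h(J) = sqrt(J + (7 + J)*(-6)) = sqrt(J + (-42 - 6*J)) = sqrt(-42 - 5*J))
l = 11*I*sqrt(762) (l = sqrt(-42 - 5*(-107 - 21)*(-56 - 88)) = sqrt(-42 - (-640)*(-144)) = sqrt(-42 - 5*18432) = sqrt(-42 - 92160) = sqrt(-92202) = 11*I*sqrt(762) ≈ 303.65*I)
X(29) + l = 129 + 11*I*sqrt(762)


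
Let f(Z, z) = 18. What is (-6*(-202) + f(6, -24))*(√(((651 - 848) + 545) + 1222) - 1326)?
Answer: -1630980 + 1230*√1570 ≈ -1.5822e+6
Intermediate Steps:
(-6*(-202) + f(6, -24))*(√(((651 - 848) + 545) + 1222) - 1326) = (-6*(-202) + 18)*(√(((651 - 848) + 545) + 1222) - 1326) = (1212 + 18)*(√((-197 + 545) + 1222) - 1326) = 1230*(√(348 + 1222) - 1326) = 1230*(√1570 - 1326) = 1230*(-1326 + √1570) = -1630980 + 1230*√1570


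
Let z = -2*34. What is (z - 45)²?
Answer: 12769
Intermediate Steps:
z = -68
(z - 45)² = (-68 - 45)² = (-113)² = 12769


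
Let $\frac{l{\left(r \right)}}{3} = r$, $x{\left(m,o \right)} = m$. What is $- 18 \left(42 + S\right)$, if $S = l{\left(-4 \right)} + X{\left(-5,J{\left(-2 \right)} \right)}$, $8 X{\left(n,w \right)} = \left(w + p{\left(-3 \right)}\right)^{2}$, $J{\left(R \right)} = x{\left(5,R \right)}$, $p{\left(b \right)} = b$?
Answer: $-549$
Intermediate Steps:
$l{\left(r \right)} = 3 r$
$J{\left(R \right)} = 5$
$X{\left(n,w \right)} = \frac{\left(-3 + w\right)^{2}}{8}$ ($X{\left(n,w \right)} = \frac{\left(w - 3\right)^{2}}{8} = \frac{\left(-3 + w\right)^{2}}{8}$)
$S = - \frac{23}{2}$ ($S = 3 \left(-4\right) + \frac{\left(-3 + 5\right)^{2}}{8} = -12 + \frac{2^{2}}{8} = -12 + \frac{1}{8} \cdot 4 = -12 + \frac{1}{2} = - \frac{23}{2} \approx -11.5$)
$- 18 \left(42 + S\right) = - 18 \left(42 - \frac{23}{2}\right) = \left(-18\right) \frac{61}{2} = -549$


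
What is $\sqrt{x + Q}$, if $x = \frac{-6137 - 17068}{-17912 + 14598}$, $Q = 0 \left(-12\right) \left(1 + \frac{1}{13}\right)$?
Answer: $\frac{\sqrt{76901370}}{3314} \approx 2.6461$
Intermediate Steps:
$Q = 0$ ($Q = 0 \left(1 + \frac{1}{13}\right) = 0 \cdot \frac{14}{13} = 0$)
$x = \frac{23205}{3314}$ ($x = - \frac{23205}{-3314} = \left(-23205\right) \left(- \frac{1}{3314}\right) = \frac{23205}{3314} \approx 7.0021$)
$\sqrt{x + Q} = \sqrt{\frac{23205}{3314} + 0} = \sqrt{\frac{23205}{3314}} = \frac{\sqrt{76901370}}{3314}$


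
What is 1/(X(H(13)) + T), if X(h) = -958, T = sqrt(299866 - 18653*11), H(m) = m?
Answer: -958/823081 - sqrt(94683)/823081 ≈ -0.0015378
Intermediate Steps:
T = sqrt(94683) (T = sqrt(299866 - 205183) = sqrt(94683) ≈ 307.71)
1/(X(H(13)) + T) = 1/(-958 + sqrt(94683))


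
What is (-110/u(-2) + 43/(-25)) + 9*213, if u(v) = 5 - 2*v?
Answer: 428188/225 ≈ 1903.1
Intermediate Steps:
(-110/u(-2) + 43/(-25)) + 9*213 = (-110/(5 - 2*(-2)) + 43/(-25)) + 9*213 = (-110/(5 + 4) + 43*(-1/25)) + 1917 = (-110/9 - 43/25) + 1917 = -3137/225 + 1917 = 428188/225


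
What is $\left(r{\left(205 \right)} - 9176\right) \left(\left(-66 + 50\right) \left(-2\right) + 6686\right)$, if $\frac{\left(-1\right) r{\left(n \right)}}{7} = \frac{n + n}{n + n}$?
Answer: $-61691394$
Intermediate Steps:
$r{\left(n \right)} = -7$ ($r{\left(n \right)} = - 7 \frac{n + n}{n + n} = - 7 \frac{2 n}{2 n} = - 7 \cdot 2 n \frac{1}{2 n} = \left(-7\right) 1 = -7$)
$\left(r{\left(205 \right)} - 9176\right) \left(\left(-66 + 50\right) \left(-2\right) + 6686\right) = \left(-7 - 9176\right) \left(\left(-66 + 50\right) \left(-2\right) + 6686\right) = - 9183 \left(\left(-16\right) \left(-2\right) + 6686\right) = - 9183 \left(32 + 6686\right) = \left(-9183\right) 6718 = -61691394$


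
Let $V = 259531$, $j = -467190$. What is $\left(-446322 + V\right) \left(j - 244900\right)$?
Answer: $133012003190$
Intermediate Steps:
$\left(-446322 + V\right) \left(j - 244900\right) = \left(-446322 + 259531\right) \left(-467190 - 244900\right) = \left(-186791\right) \left(-712090\right) = 133012003190$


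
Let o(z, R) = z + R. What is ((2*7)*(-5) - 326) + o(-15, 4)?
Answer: -407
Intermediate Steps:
o(z, R) = R + z
((2*7)*(-5) - 326) + o(-15, 4) = ((2*7)*(-5) - 326) + (4 - 15) = (14*(-5) - 326) - 11 = (-70 - 326) - 11 = -396 - 11 = -407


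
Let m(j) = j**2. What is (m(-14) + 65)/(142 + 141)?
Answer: 261/283 ≈ 0.92226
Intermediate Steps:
(m(-14) + 65)/(142 + 141) = ((-14)**2 + 65)/(142 + 141) = (196 + 65)/283 = 261*(1/283) = 261/283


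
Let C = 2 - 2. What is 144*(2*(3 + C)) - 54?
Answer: 810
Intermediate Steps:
C = 0
144*(2*(3 + C)) - 54 = 144*(2*(3 + 0)) - 54 = 144*(2*3) - 54 = 144*6 - 54 = 864 - 54 = 810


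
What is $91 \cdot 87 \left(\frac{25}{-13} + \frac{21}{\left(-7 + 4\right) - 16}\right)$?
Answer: $- \frac{455532}{19} \approx -23975.0$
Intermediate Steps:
$91 \cdot 87 \left(\frac{25}{-13} + \frac{21}{\left(-7 + 4\right) - 16}\right) = 7917 \left(25 \left(- \frac{1}{13}\right) + \frac{21}{-3 - 16}\right) = 7917 \left(- \frac{25}{13} + \frac{21}{-19}\right) = 7917 \left(- \frac{25}{13} + 21 \left(- \frac{1}{19}\right)\right) = 7917 \left(- \frac{25}{13} - \frac{21}{19}\right) = 7917 \left(- \frac{748}{247}\right) = - \frac{455532}{19}$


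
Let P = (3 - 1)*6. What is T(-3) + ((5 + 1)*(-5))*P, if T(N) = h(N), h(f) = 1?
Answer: -359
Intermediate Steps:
T(N) = 1
P = 12 (P = 2*6 = 12)
T(-3) + ((5 + 1)*(-5))*P = 1 + ((5 + 1)*(-5))*12 = 1 + (6*(-5))*12 = 1 - 30*12 = 1 - 360 = -359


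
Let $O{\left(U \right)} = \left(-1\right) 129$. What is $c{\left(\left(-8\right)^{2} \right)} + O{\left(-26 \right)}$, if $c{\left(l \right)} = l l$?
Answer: $3967$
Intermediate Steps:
$c{\left(l \right)} = l^{2}$
$O{\left(U \right)} = -129$
$c{\left(\left(-8\right)^{2} \right)} + O{\left(-26 \right)} = \left(\left(-8\right)^{2}\right)^{2} - 129 = 64^{2} - 129 = 4096 - 129 = 3967$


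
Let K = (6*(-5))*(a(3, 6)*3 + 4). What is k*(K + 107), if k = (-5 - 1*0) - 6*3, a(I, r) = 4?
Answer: 8579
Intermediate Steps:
k = -23 (k = (-5 + 0) - 18 = -5 - 18 = -23)
K = -480 (K = (6*(-5))*(4*3 + 4) = -30*(12 + 4) = -30*16 = -480)
k*(K + 107) = -23*(-480 + 107) = -23*(-373) = 8579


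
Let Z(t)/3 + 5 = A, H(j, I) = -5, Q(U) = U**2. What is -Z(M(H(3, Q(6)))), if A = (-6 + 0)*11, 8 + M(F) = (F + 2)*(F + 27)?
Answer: 213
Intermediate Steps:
M(F) = -8 + (2 + F)*(27 + F) (M(F) = -8 + (F + 2)*(F + 27) = -8 + (2 + F)*(27 + F))
A = -66 (A = -6*11 = -66)
Z(t) = -213 (Z(t) = -15 + 3*(-66) = -15 - 198 = -213)
-Z(M(H(3, Q(6)))) = -1*(-213) = 213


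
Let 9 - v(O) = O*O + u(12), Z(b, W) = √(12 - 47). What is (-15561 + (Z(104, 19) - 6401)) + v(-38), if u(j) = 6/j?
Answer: -46795/2 + I*√35 ≈ -23398.0 + 5.9161*I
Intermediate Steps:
Z(b, W) = I*√35 (Z(b, W) = √(-35) = I*√35)
v(O) = 17/2 - O² (v(O) = 9 - (O*O + 6/12) = 9 - (O² + 6*(1/12)) = 9 - (O² + ½) = 9 - (½ + O²) = 9 + (-½ - O²) = 17/2 - O²)
(-15561 + (Z(104, 19) - 6401)) + v(-38) = (-15561 + (I*√35 - 6401)) + (17/2 - 1*(-38)²) = (-15561 + (-6401 + I*√35)) + (17/2 - 1*1444) = (-21962 + I*√35) + (17/2 - 1444) = (-21962 + I*√35) - 2871/2 = -46795/2 + I*√35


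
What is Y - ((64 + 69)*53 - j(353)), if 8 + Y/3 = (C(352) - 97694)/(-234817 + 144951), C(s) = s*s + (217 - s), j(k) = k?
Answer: -86282535/12838 ≈ -6720.9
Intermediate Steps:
C(s) = 217 + s² - s (C(s) = s² + (217 - s) = 217 + s² - s)
Y = -319287/12838 (Y = -24 + 3*(((217 + 352² - 1*352) - 97694)/(-234817 + 144951)) = -24 + 3*(((217 + 123904 - 352) - 97694)/(-89866)) = -24 + 3*((123769 - 97694)*(-1/89866)) = -24 + 3*(26075*(-1/89866)) = -24 + 3*(-3725/12838) = -24 - 11175/12838 = -319287/12838 ≈ -24.870)
Y - ((64 + 69)*53 - j(353)) = -319287/12838 - ((64 + 69)*53 - 1*353) = -319287/12838 - (133*53 - 353) = -319287/12838 - (7049 - 353) = -319287/12838 - 1*6696 = -319287/12838 - 6696 = -86282535/12838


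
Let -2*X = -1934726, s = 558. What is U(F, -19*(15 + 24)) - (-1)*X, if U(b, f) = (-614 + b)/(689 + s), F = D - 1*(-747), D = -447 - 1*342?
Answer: 1206301005/1247 ≈ 9.6736e+5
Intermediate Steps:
D = -789 (D = -447 - 342 = -789)
X = 967363 (X = -½*(-1934726) = 967363)
F = -42 (F = -789 - 1*(-747) = -789 + 747 = -42)
U(b, f) = -614/1247 + b/1247 (U(b, f) = (-614 + b)/(689 + 558) = (-614 + b)/1247 = (-614 + b)*(1/1247) = -614/1247 + b/1247)
U(F, -19*(15 + 24)) - (-1)*X = (-614/1247 + (1/1247)*(-42)) - (-1)*967363 = (-614/1247 - 42/1247) - 1*(-967363) = -656/1247 + 967363 = 1206301005/1247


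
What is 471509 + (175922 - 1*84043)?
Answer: 563388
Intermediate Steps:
471509 + (175922 - 1*84043) = 471509 + (175922 - 84043) = 471509 + 91879 = 563388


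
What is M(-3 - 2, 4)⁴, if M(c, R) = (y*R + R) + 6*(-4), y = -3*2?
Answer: 3748096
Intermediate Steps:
y = -6
M(c, R) = -24 - 5*R (M(c, R) = (-6*R + R) + 6*(-4) = -5*R - 24 = -24 - 5*R)
M(-3 - 2, 4)⁴ = (-24 - 5*4)⁴ = (-24 - 20)⁴ = (-44)⁴ = 3748096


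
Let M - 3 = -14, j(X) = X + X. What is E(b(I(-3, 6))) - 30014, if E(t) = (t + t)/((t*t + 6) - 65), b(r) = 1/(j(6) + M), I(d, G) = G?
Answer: -870407/29 ≈ -30014.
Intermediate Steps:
j(X) = 2*X
M = -11 (M = 3 - 14 = -11)
b(r) = 1 (b(r) = 1/(2*6 - 11) = 1/(12 - 11) = 1/1 = 1)
E(t) = 2*t/(-59 + t**2) (E(t) = (2*t)/((t**2 + 6) - 65) = (2*t)/((6 + t**2) - 65) = (2*t)/(-59 + t**2) = 2*t/(-59 + t**2))
E(b(I(-3, 6))) - 30014 = 2*1/(-59 + 1**2) - 30014 = 2*1/(-59 + 1) - 30014 = 2*1/(-58) - 30014 = 2*1*(-1/58) - 30014 = -1/29 - 30014 = -870407/29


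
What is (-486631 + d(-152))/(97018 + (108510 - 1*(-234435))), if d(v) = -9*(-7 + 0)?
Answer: -486568/439963 ≈ -1.1059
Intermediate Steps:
d(v) = 63 (d(v) = -9*(-7) = 63)
(-486631 + d(-152))/(97018 + (108510 - 1*(-234435))) = (-486631 + 63)/(97018 + (108510 - 1*(-234435))) = -486568/(97018 + (108510 + 234435)) = -486568/(97018 + 342945) = -486568/439963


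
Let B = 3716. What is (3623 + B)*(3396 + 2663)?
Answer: 44467001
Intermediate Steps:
(3623 + B)*(3396 + 2663) = (3623 + 3716)*(3396 + 2663) = 7339*6059 = 44467001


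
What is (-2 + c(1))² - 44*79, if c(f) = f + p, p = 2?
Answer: -3475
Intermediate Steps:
c(f) = 2 + f (c(f) = f + 2 = 2 + f)
(-2 + c(1))² - 44*79 = (-2 + (2 + 1))² - 44*79 = (-2 + 3)² - 3476 = 1² - 3476 = 1 - 3476 = -3475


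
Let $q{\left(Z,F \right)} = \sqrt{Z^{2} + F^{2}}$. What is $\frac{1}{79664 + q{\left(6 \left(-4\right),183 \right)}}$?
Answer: $\frac{79664}{6346318831} - \frac{3 \sqrt{3785}}{6346318831} \approx 1.2524 \cdot 10^{-5}$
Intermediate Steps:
$q{\left(Z,F \right)} = \sqrt{F^{2} + Z^{2}}$
$\frac{1}{79664 + q{\left(6 \left(-4\right),183 \right)}} = \frac{1}{79664 + \sqrt{183^{2} + \left(6 \left(-4\right)\right)^{2}}} = \frac{1}{79664 + \sqrt{33489 + \left(-24\right)^{2}}} = \frac{1}{79664 + \sqrt{33489 + 576}} = \frac{1}{79664 + \sqrt{34065}} = \frac{1}{79664 + 3 \sqrt{3785}}$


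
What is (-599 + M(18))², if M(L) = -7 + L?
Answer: 345744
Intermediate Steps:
(-599 + M(18))² = (-599 + (-7 + 18))² = (-599 + 11)² = (-588)² = 345744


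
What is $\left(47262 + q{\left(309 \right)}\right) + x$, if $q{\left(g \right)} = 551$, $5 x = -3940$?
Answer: $47025$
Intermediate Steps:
$x = -788$ ($x = \frac{1}{5} \left(-3940\right) = -788$)
$\left(47262 + q{\left(309 \right)}\right) + x = \left(47262 + 551\right) - 788 = 47813 - 788 = 47025$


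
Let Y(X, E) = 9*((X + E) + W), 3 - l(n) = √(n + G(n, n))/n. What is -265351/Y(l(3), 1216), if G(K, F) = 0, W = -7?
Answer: -107201804/4406831 - 265351*√3/39661479 ≈ -24.338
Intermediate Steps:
l(n) = 3 - 1/√n (l(n) = 3 - √(n + 0)/n = 3 - √n/n = 3 - 1/√n)
Y(X, E) = -63 + 9*E + 9*X (Y(X, E) = 9*((X + E) - 7) = 9*((E + X) - 7) = 9*(-7 + E + X) = -63 + 9*E + 9*X)
-265351/Y(l(3), 1216) = -265351/(-63 + 9*1216 + 9*(3 - 1/√3)) = -265351/(-63 + 10944 + 9*(3 - √3/3)) = -265351/(-63 + 10944 + (27 - 3*√3)) = -265351/(10908 - 3*√3)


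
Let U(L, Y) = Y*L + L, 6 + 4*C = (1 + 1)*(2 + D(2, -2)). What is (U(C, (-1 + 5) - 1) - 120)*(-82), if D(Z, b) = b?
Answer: 10332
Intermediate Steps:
C = -3/2 (C = -3/2 + ((1 + 1)*(2 - 2))/4 = -3/2 + (2*0)/4 = -3/2 + (1/4)*0 = -3/2 + 0 = -3/2 ≈ -1.5000)
U(L, Y) = L + L*Y (U(L, Y) = L*Y + L = L + L*Y)
(U(C, (-1 + 5) - 1) - 120)*(-82) = (-3*(1 + ((-1 + 5) - 1))/2 - 120)*(-82) = (-3*(1 + (4 - 1))/2 - 120)*(-82) = (-3*(1 + 3)/2 - 120)*(-82) = (-3/2*4 - 120)*(-82) = (-6 - 120)*(-82) = -126*(-82) = 10332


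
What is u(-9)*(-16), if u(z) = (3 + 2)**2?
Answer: -400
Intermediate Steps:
u(z) = 25 (u(z) = 5**2 = 25)
u(-9)*(-16) = 25*(-16) = -400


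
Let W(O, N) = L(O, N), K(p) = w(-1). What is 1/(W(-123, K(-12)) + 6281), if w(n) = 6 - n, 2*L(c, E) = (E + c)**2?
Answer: 1/13009 ≈ 7.6870e-5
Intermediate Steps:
L(c, E) = (E + c)**2/2
K(p) = 7 (K(p) = 6 - 1*(-1) = 6 + 1 = 7)
W(O, N) = (N + O)**2/2
1/(W(-123, K(-12)) + 6281) = 1/((7 - 123)**2/2 + 6281) = 1/((1/2)*(-116)**2 + 6281) = 1/((1/2)*13456 + 6281) = 1/(6728 + 6281) = 1/13009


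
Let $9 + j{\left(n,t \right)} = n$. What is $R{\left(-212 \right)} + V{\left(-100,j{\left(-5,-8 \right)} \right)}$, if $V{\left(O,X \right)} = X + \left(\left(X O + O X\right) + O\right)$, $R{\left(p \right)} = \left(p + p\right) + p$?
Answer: $2050$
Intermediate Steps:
$j{\left(n,t \right)} = -9 + n$
$R{\left(p \right)} = 3 p$ ($R{\left(p \right)} = 2 p + p = 3 p$)
$V{\left(O,X \right)} = O + X + 2 O X$ ($V{\left(O,X \right)} = X + \left(\left(O X + O X\right) + O\right) = X + \left(2 O X + O\right) = X + \left(O + 2 O X\right) = O + X + 2 O X$)
$R{\left(-212 \right)} + V{\left(-100,j{\left(-5,-8 \right)} \right)} = 3 \left(-212\right) - \left(114 + 200 \left(-9 - 5\right)\right) = -636 - \left(114 - 2800\right) = -636 - -2686 = -636 + 2686 = 2050$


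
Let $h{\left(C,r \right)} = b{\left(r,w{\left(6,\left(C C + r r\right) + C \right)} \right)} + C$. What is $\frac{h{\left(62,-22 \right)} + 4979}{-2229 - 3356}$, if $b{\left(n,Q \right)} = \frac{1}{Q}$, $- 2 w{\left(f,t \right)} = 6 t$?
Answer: $- \frac{66389969}{73554450} \approx -0.9026$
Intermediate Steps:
$w{\left(f,t \right)} = - 3 t$ ($w{\left(f,t \right)} = - \frac{6 t}{2} = - 3 t$)
$h{\left(C,r \right)} = C + \frac{1}{- 3 C - 3 C^{2} - 3 r^{2}}$ ($h{\left(C,r \right)} = \frac{1}{\left(-3\right) \left(\left(C C + r r\right) + C\right)} + C = \frac{1}{\left(-3\right) \left(\left(C^{2} + r^{2}\right) + C\right)} + C = \frac{1}{\left(-3\right) \left(C + C^{2} + r^{2}\right)} + C = \frac{1}{- 3 C - 3 C^{2} - 3 r^{2}} + C = C + \frac{1}{- 3 C - 3 C^{2} - 3 r^{2}}$)
$\frac{h{\left(62,-22 \right)} + 4979}{-2229 - 3356} = \frac{\frac{- \frac{1}{3} + 62 \left(62 + 62^{2} + \left(-22\right)^{2}\right)}{62 + 62^{2} + \left(-22\right)^{2}} + 4979}{-2229 - 3356} = \frac{\frac{- \frac{1}{3} + 62 \left(62 + 3844 + 484\right)}{62 + 3844 + 484} + 4979}{-5585} = \left(\frac{- \frac{1}{3} + 62 \cdot 4390}{4390} + 4979\right) \left(- \frac{1}{5585}\right) = \left(\frac{- \frac{1}{3} + 272180}{4390} + 4979\right) \left(- \frac{1}{5585}\right) = \left(\frac{1}{4390} \cdot \frac{816539}{3} + 4979\right) \left(- \frac{1}{5585}\right) = \left(\frac{816539}{13170} + 4979\right) \left(- \frac{1}{5585}\right) = \frac{66389969}{13170} \left(- \frac{1}{5585}\right) = - \frac{66389969}{73554450}$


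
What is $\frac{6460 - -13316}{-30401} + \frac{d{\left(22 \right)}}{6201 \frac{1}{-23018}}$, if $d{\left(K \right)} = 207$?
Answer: $- \frac{16108340678}{20946289} \approx -769.03$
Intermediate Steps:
$\frac{6460 - -13316}{-30401} + \frac{d{\left(22 \right)}}{6201 \frac{1}{-23018}} = \frac{6460 - -13316}{-30401} + \frac{207}{6201 \frac{1}{-23018}} = \left(6460 + 13316\right) \left(- \frac{1}{30401}\right) + \frac{207}{6201 \left(- \frac{1}{23018}\right)} = 19776 \left(- \frac{1}{30401}\right) + \frac{207}{- \frac{6201}{23018}} = - \frac{19776}{30401} + 207 \left(- \frac{23018}{6201}\right) = - \frac{19776}{30401} - \frac{529414}{689} = - \frac{16108340678}{20946289}$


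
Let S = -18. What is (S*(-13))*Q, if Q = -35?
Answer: -8190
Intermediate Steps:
(S*(-13))*Q = -18*(-13)*(-35) = 234*(-35) = -8190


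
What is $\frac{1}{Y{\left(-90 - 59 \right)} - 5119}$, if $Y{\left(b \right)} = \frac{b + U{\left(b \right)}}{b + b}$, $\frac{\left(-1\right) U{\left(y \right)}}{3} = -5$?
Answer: $- \frac{149}{762664} \approx -0.00019537$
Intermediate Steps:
$U{\left(y \right)} = 15$ ($U{\left(y \right)} = \left(-3\right) \left(-5\right) = 15$)
$Y{\left(b \right)} = \frac{15 + b}{2 b}$ ($Y{\left(b \right)} = \frac{b + 15}{b + b} = \frac{15 + b}{2 b}$)
$\frac{1}{Y{\left(-90 - 59 \right)} - 5119} = \frac{1}{\frac{15 - 149}{2 \left(-90 - 59\right)} - 5119} = \frac{1}{\frac{15 - 149}{2 \left(-149\right)} - 5119} = \frac{1}{\frac{1}{2} \left(- \frac{1}{149}\right) \left(-134\right) - 5119} = \frac{1}{\frac{67}{149} - 5119} = \frac{1}{- \frac{762664}{149}} = - \frac{149}{762664}$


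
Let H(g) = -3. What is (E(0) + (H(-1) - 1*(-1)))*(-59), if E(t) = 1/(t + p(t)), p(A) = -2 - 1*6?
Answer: 1003/8 ≈ 125.38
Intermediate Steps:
p(A) = -8 (p(A) = -2 - 6 = -8)
E(t) = 1/(-8 + t) (E(t) = 1/(t - 8) = 1/(-8 + t))
(E(0) + (H(-1) - 1*(-1)))*(-59) = (1/(-8 + 0) + (-3 - 1*(-1)))*(-59) = (1/(-8) + (-3 + 1))*(-59) = (-⅛ - 2)*(-59) = -17/8*(-59) = 1003/8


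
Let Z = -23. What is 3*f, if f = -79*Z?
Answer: 5451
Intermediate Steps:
f = 1817 (f = -79*(-23) = 1817)
3*f = 3*1817 = 5451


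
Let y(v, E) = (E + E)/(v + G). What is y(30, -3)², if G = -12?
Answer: ⅑ ≈ 0.11111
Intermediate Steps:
y(v, E) = 2*E/(-12 + v) (y(v, E) = (E + E)/(v - 12) = (2*E)/(-12 + v) = 2*E/(-12 + v))
y(30, -3)² = (2*(-3)/(-12 + 30))² = (2*(-3)/18)² = (2*(-3)*(1/18))² = (-⅓)² = ⅑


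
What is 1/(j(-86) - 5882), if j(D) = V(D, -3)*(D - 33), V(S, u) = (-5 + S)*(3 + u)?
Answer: -1/5882 ≈ -0.00017001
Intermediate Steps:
j(D) = 0 (j(D) = (-15 - 5*(-3) + 3*D + D*(-3))*(D - 33) = (-15 + 15 + 3*D - 3*D)*(-33 + D) = 0*(-33 + D) = 0)
1/(j(-86) - 5882) = 1/(0 - 5882) = 1/(-5882) = -1/5882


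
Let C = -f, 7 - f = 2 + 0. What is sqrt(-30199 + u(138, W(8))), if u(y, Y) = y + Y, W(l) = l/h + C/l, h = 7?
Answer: 3*I*sqrt(2618602)/28 ≈ 173.38*I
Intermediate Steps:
f = 5 (f = 7 - (2 + 0) = 7 - 1*2 = 7 - 2 = 5)
C = -5 (C = -1*5 = -5)
W(l) = -5/l + l/7 (W(l) = l/7 - 5/l = -5/l + l/7)
u(y, Y) = Y + y
sqrt(-30199 + u(138, W(8))) = sqrt(-30199 + ((-5/8 + (1/7)*8) + 138)) = sqrt(-30199 + ((-5*1/8 + 8/7) + 138)) = sqrt(-30199 + ((-5/8 + 8/7) + 138)) = sqrt(-30199 + (29/56 + 138)) = sqrt(-30199 + 7757/56) = sqrt(-1683387/56) = 3*I*sqrt(2618602)/28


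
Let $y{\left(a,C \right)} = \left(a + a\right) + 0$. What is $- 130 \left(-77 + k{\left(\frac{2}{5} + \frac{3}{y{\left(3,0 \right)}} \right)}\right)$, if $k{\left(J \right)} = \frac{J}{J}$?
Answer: $9880$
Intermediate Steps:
$y{\left(a,C \right)} = 2 a$ ($y{\left(a,C \right)} = 2 a + 0 = 2 a$)
$k{\left(J \right)} = 1$
$- 130 \left(-77 + k{\left(\frac{2}{5} + \frac{3}{y{\left(3,0 \right)}} \right)}\right) = - 130 \left(-77 + 1\right) = \left(-130\right) \left(-76\right) = 9880$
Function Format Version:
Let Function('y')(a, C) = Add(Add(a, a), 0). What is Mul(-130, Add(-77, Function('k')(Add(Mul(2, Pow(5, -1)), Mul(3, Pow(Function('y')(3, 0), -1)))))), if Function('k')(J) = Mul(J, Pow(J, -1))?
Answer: 9880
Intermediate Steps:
Function('y')(a, C) = Mul(2, a) (Function('y')(a, C) = Add(Mul(2, a), 0) = Mul(2, a))
Function('k')(J) = 1
Mul(-130, Add(-77, Function('k')(Add(Mul(2, Pow(5, -1)), Mul(3, Pow(Function('y')(3, 0), -1)))))) = Mul(-130, Add(-77, 1)) = Mul(-130, -76) = 9880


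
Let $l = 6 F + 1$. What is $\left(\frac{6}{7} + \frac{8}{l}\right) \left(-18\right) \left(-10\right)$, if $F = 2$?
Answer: $\frac{24120}{91} \approx 265.05$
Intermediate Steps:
$l = 13$ ($l = 6 \cdot 2 + 1 = 12 + 1 = 13$)
$\left(\frac{6}{7} + \frac{8}{l}\right) \left(-18\right) \left(-10\right) = \left(\frac{6}{7} + \frac{8}{13}\right) \left(-18\right) \left(-10\right) = \frac{134}{91} \left(-18\right) \left(-10\right) = \left(- \frac{2412}{91}\right) \left(-10\right) = \frac{24120}{91}$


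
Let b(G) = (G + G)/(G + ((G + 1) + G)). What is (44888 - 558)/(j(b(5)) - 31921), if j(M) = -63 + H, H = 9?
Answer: -8866/6395 ≈ -1.3864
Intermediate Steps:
b(G) = 2*G/(1 + 3*G) (b(G) = (2*G)/(G + ((1 + G) + G)) = (2*G)/(G + (1 + 2*G)) = (2*G)/(1 + 3*G) = 2*G/(1 + 3*G))
j(M) = -54 (j(M) = -63 + 9 = -54)
(44888 - 558)/(j(b(5)) - 31921) = (44888 - 558)/(-54 - 31921) = 44330/(-31975) = 44330*(-1/31975) = -8866/6395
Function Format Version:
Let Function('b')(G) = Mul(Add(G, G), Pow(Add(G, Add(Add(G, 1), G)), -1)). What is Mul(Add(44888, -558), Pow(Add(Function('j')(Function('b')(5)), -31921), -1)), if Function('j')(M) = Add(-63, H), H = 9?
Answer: Rational(-8866, 6395) ≈ -1.3864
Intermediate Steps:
Function('b')(G) = Mul(2, G, Pow(Add(1, Mul(3, G)), -1)) (Function('b')(G) = Mul(Mul(2, G), Pow(Add(G, Add(Add(1, G), G)), -1)) = Mul(Mul(2, G), Pow(Add(G, Add(1, Mul(2, G))), -1)) = Mul(Mul(2, G), Pow(Add(1, Mul(3, G)), -1)) = Mul(2, G, Pow(Add(1, Mul(3, G)), -1)))
Function('j')(M) = -54 (Function('j')(M) = Add(-63, 9) = -54)
Mul(Add(44888, -558), Pow(Add(Function('j')(Function('b')(5)), -31921), -1)) = Mul(Add(44888, -558), Pow(Add(-54, -31921), -1)) = Mul(44330, Pow(-31975, -1)) = Mul(44330, Rational(-1, 31975)) = Rational(-8866, 6395)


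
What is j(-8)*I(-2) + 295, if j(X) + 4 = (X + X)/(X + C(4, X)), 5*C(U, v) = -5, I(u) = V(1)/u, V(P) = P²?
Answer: 2665/9 ≈ 296.11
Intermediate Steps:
I(u) = 1/u (I(u) = 1²/u = 1/u)
C(U, v) = -1 (C(U, v) = (⅕)*(-5) = -1)
j(X) = -4 + 2*X/(-1 + X) (j(X) = -4 + (X + X)/(X - 1) = -4 + (2*X)/(-1 + X) = -4 + 2*X/(-1 + X))
j(-8)*I(-2) + 295 = (2*(2 - 1*(-8))/(-1 - 8))/(-2) + 295 = (2*(2 + 8)/(-9))*(-½) + 295 = (2*(-⅑)*10)*(-½) + 295 = -20/9*(-½) + 295 = 10/9 + 295 = 2665/9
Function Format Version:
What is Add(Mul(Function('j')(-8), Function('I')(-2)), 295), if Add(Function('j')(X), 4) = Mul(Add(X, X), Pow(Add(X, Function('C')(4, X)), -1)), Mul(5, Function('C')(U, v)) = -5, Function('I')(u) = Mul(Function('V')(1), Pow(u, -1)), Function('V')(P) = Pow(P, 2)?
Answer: Rational(2665, 9) ≈ 296.11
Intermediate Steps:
Function('I')(u) = Pow(u, -1) (Function('I')(u) = Mul(Pow(1, 2), Pow(u, -1)) = Mul(1, Pow(u, -1)) = Pow(u, -1))
Function('C')(U, v) = -1 (Function('C')(U, v) = Mul(Rational(1, 5), -5) = -1)
Function('j')(X) = Add(-4, Mul(2, X, Pow(Add(-1, X), -1))) (Function('j')(X) = Add(-4, Mul(Add(X, X), Pow(Add(X, -1), -1))) = Add(-4, Mul(Mul(2, X), Pow(Add(-1, X), -1))) = Add(-4, Mul(2, X, Pow(Add(-1, X), -1))))
Add(Mul(Function('j')(-8), Function('I')(-2)), 295) = Add(Mul(Mul(2, Pow(Add(-1, -8), -1), Add(2, Mul(-1, -8))), Pow(-2, -1)), 295) = Add(Mul(Mul(2, Pow(-9, -1), Add(2, 8)), Rational(-1, 2)), 295) = Add(Mul(Mul(2, Rational(-1, 9), 10), Rational(-1, 2)), 295) = Add(Mul(Rational(-20, 9), Rational(-1, 2)), 295) = Add(Rational(10, 9), 295) = Rational(2665, 9)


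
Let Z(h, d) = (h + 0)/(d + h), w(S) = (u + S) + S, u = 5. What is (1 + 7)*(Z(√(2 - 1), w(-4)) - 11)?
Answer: -92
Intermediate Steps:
w(S) = 5 + 2*S (w(S) = (5 + S) + S = 5 + 2*S)
Z(h, d) = h/(d + h)
(1 + 7)*(Z(√(2 - 1), w(-4)) - 11) = (1 + 7)*(√(2 - 1)/((5 + 2*(-4)) + √(2 - 1)) - 11) = 8*(√1/((5 - 8) + √1) - 11) = 8*(1/(-3 + 1) - 11) = 8*(1/(-2) - 11) = 8*(1*(-½) - 11) = 8*(-½ - 11) = 8*(-23/2) = -92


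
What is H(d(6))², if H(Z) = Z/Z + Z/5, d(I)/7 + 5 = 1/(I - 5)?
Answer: 529/25 ≈ 21.160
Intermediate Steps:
d(I) = -35 + 7/(-5 + I) (d(I) = -35 + 7*(1/(I - 5)) = -35 + 7*(1/(-5 + I)) = -35 + 7/(-5 + I))
H(Z) = 1 + Z/5 (H(Z) = 1 + Z*(⅕) = 1 + Z/5)
H(d(6))² = (1 + (7*(26 - 5*6)/(-5 + 6))/5)² = (1 + (7*(26 - 30)/1)/5)² = (1 + (7*1*(-4))/5)² = (1 + (⅕)*(-28))² = (1 - 28/5)² = (-23/5)² = 529/25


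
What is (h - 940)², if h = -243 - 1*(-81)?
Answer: 1214404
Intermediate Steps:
h = -162 (h = -243 + 81 = -162)
(h - 940)² = (-162 - 940)² = (-1102)² = 1214404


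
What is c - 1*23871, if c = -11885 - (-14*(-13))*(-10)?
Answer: -33936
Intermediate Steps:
c = -10065 (c = -11885 - 182*(-10) = -11885 - 1*(-1820) = -11885 + 1820 = -10065)
c - 1*23871 = -10065 - 1*23871 = -10065 - 23871 = -33936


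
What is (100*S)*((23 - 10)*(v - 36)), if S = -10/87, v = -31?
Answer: 871000/87 ≈ 10012.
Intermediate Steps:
S = -10/87 (S = -10*1/87 = -10/87 ≈ -0.11494)
(100*S)*((23 - 10)*(v - 36)) = (100*(-10/87))*((23 - 10)*(-31 - 36)) = -13000*(-67)/87 = -1000/87*(-871) = 871000/87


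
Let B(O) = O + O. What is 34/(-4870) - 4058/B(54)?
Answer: -4941533/131490 ≈ -37.581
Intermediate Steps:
B(O) = 2*O
34/(-4870) - 4058/B(54) = 34/(-4870) - 4058/(2*54) = 34*(-1/4870) - 4058/108 = -17/2435 - 4058*1/108 = -17/2435 - 2029/54 = -4941533/131490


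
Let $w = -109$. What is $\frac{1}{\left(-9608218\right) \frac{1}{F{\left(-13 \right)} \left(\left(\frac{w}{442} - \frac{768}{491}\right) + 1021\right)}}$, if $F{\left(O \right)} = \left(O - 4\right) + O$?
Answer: $\frac{3317797305}{1042597343398} \approx 0.0031822$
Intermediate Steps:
$F{\left(O \right)} = -4 + 2 O$ ($F{\left(O \right)} = \left(-4 + O\right) + O = -4 + 2 O$)
$\frac{1}{\left(-9608218\right) \frac{1}{F{\left(-13 \right)} \left(\left(\frac{w}{442} - \frac{768}{491}\right) + 1021\right)}} = \frac{1}{\left(-9608218\right) \frac{1}{\left(-4 + 2 \left(-13\right)\right) \left(\left(- \frac{109}{442} - \frac{768}{491}\right) + 1021\right)}} = \frac{1}{\left(-9608218\right) \frac{1}{\left(-4 - 26\right) \left(\left(\left(-109\right) \frac{1}{442} - \frac{768}{491}\right) + 1021\right)}} = \frac{1}{\left(-9608218\right) \frac{1}{\left(-30\right) \left(\left(- \frac{109}{442} - \frac{768}{491}\right) + 1021\right)}} = \frac{1}{\left(-9608218\right) \frac{1}{\left(-30\right) \left(- \frac{392975}{217022} + 1021\right)}} = \frac{1}{\left(-9608218\right) \frac{1}{\left(-30\right) \frac{221186487}{217022}}} = \frac{1}{\left(-9608218\right) \frac{1}{- \frac{3317797305}{108511}}} = \frac{1}{\left(-9608218\right) \left(- \frac{108511}{3317797305}\right)} = \frac{1}{\frac{1042597343398}{3317797305}} = \frac{3317797305}{1042597343398}$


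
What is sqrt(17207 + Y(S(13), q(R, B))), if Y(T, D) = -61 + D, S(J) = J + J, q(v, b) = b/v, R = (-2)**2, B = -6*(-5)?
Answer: 13*sqrt(406)/2 ≈ 130.97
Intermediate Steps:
B = 30
R = 4
S(J) = 2*J
sqrt(17207 + Y(S(13), q(R, B))) = sqrt(17207 + (-61 + 30/4)) = sqrt(17207 + (-61 + 30*(1/4))) = sqrt(17207 + (-61 + 15/2)) = sqrt(17207 - 107/2) = sqrt(34307/2) = 13*sqrt(406)/2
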